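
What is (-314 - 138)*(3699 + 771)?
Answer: -2020440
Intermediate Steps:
(-314 - 138)*(3699 + 771) = -452*4470 = -2020440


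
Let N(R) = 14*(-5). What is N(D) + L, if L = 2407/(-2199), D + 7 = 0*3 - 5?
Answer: -156337/2199 ≈ -71.095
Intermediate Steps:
D = -12 (D = -7 + (0*3 - 5) = -7 + (0 - 5) = -7 - 5 = -12)
N(R) = -70
L = -2407/2199 (L = 2407*(-1/2199) = -2407/2199 ≈ -1.0946)
N(D) + L = -70 - 2407/2199 = -156337/2199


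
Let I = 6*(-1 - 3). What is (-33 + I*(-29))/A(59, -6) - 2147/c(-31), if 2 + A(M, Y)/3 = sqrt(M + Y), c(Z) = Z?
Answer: 118905/1519 + 221*sqrt(53)/49 ≈ 111.11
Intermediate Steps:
I = -24 (I = 6*(-4) = -24)
A(M, Y) = -6 + 3*sqrt(M + Y)
(-33 + I*(-29))/A(59, -6) - 2147/c(-31) = (-33 - 24*(-29))/(-6 + 3*sqrt(59 - 6)) - 2147/(-31) = (-33 + 696)/(-6 + 3*sqrt(53)) - 2147*(-1/31) = 663/(-6 + 3*sqrt(53)) + 2147/31 = 2147/31 + 663/(-6 + 3*sqrt(53))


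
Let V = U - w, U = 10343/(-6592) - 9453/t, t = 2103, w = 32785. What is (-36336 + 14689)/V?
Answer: 100030613824/151527244555 ≈ 0.66015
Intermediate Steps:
U = -28021835/4620992 (U = 10343/(-6592) - 9453/2103 = 10343*(-1/6592) - 9453*1/2103 = -10343/6592 - 3151/701 = -28021835/4620992 ≈ -6.0640)
V = -151527244555/4620992 (V = -28021835/4620992 - 1*32785 = -28021835/4620992 - 32785 = -151527244555/4620992 ≈ -32791.)
(-36336 + 14689)/V = (-36336 + 14689)/(-151527244555/4620992) = -21647*(-4620992/151527244555) = 100030613824/151527244555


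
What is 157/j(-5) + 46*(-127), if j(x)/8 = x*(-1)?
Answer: -233523/40 ≈ -5838.1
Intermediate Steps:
j(x) = -8*x (j(x) = 8*(x*(-1)) = 8*(-x) = -8*x)
157/j(-5) + 46*(-127) = 157/((-8*(-5))) + 46*(-127) = 157/40 - 5842 = -233523/40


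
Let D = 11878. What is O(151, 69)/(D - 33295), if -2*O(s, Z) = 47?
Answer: 47/42834 ≈ 0.0010973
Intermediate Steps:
O(s, Z) = -47/2 (O(s, Z) = -½*47 = -47/2)
O(151, 69)/(D - 33295) = -47/(2*(11878 - 33295)) = -47/2/(-21417) = -47/2*(-1/21417) = 47/42834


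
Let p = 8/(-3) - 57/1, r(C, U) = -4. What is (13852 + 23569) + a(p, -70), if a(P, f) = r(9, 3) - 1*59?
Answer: 37358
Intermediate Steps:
p = -179/3 (p = 8*(-⅓) - 57*1 = -8/3 - 57 = -179/3 ≈ -59.667)
a(P, f) = -63 (a(P, f) = -4 - 1*59 = -4 - 59 = -63)
(13852 + 23569) + a(p, -70) = (13852 + 23569) - 63 = 37421 - 63 = 37358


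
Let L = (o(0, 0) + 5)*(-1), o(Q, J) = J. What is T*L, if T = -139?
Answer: 695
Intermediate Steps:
L = -5 (L = (0 + 5)*(-1) = 5*(-1) = -5)
T*L = -139*(-5) = 695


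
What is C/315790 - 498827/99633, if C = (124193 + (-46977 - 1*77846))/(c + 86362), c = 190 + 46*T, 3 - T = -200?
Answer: -1510503187883249/301699714516230 ≈ -5.0066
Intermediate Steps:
T = 203 (T = 3 - 1*(-200) = 3 + 200 = 203)
c = 9528 (c = 190 + 46*203 = 190 + 9338 = 9528)
C = -63/9589 (C = (124193 + (-46977 - 1*77846))/(9528 + 86362) = (124193 + (-46977 - 77846))/95890 = (124193 - 124823)*(1/95890) = -630*1/95890 = -63/9589 ≈ -0.0065700)
C/315790 - 498827/99633 = -63/9589/315790 - 498827/99633 = -63/9589*1/315790 - 498827*1/99633 = -63/3028110310 - 498827/99633 = -1510503187883249/301699714516230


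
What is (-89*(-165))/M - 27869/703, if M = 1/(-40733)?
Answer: -420509393684/703 ≈ -5.9816e+8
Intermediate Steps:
M = -1/40733 ≈ -2.4550e-5
(-89*(-165))/M - 27869/703 = (-89*(-165))/(-1/40733) - 27869/703 = 14685*(-40733) - 27869*1/703 = -598164105 - 27869/703 = -420509393684/703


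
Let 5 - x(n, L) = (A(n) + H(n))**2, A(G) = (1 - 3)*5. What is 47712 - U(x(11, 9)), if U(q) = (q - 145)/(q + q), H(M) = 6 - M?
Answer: 4198583/88 ≈ 47711.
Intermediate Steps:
A(G) = -10 (A(G) = -2*5 = -10)
x(n, L) = 5 - (-4 - n)**2 (x(n, L) = 5 - (-10 + (6 - n))**2 = 5 - (-4 - n)**2)
U(q) = (-145 + q)/(2*q) (U(q) = (-145 + q)/((2*q)) = (-145 + q)*(1/(2*q)) = (-145 + q)/(2*q))
47712 - U(x(11, 9)) = 47712 - (-145 + (5 - (4 + 11)**2))/(2*(5 - (4 + 11)**2)) = 47712 - (-145 + (5 - 1*15**2))/(2*(5 - 1*15**2)) = 47712 - (-145 + (5 - 1*225))/(2*(5 - 1*225)) = 47712 - (-145 + (5 - 225))/(2*(5 - 225)) = 47712 - (-145 - 220)/(2*(-220)) = 47712 - (-1)*(-365)/(2*220) = 47712 - 1*73/88 = 47712 - 73/88 = 4198583/88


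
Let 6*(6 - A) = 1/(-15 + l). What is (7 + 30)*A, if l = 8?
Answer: 9361/42 ≈ 222.88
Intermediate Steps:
A = 253/42 (A = 6 - 1/(6*(-15 + 8)) = 6 - ⅙/(-7) = 6 - ⅙*(-⅐) = 6 + 1/42 = 253/42 ≈ 6.0238)
(7 + 30)*A = (7 + 30)*(253/42) = 37*(253/42) = 9361/42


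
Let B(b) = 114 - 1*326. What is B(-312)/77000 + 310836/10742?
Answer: 2991511837/103391750 ≈ 28.934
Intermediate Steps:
B(b) = -212 (B(b) = 114 - 326 = -212)
B(-312)/77000 + 310836/10742 = -212/77000 + 310836/10742 = -212*1/77000 + 310836*(1/10742) = -53/19250 + 155418/5371 = 2991511837/103391750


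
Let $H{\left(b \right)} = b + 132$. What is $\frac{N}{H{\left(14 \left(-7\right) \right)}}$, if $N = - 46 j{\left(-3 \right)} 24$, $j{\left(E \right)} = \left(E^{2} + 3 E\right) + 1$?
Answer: $- \frac{552}{17} \approx -32.471$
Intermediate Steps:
$H{\left(b \right)} = 132 + b$
$j{\left(E \right)} = 1 + E^{2} + 3 E$
$N = -1104$ ($N = - 46 \left(1 + \left(-3\right)^{2} + 3 \left(-3\right)\right) 24 = - 46 \left(1 + 9 - 9\right) 24 = \left(-46\right) 1 \cdot 24 = \left(-46\right) 24 = -1104$)
$\frac{N}{H{\left(14 \left(-7\right) \right)}} = - \frac{1104}{132 + 14 \left(-7\right)} = - \frac{1104}{132 - 98} = - \frac{1104}{34} = \left(-1104\right) \frac{1}{34} = - \frac{552}{17}$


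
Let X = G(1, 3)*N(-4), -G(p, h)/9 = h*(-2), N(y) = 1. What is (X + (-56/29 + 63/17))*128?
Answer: 3519616/493 ≈ 7139.2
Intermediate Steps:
G(p, h) = 18*h (G(p, h) = -9*h*(-2) = -(-18)*h = 18*h)
X = 54 (X = (18*3)*1 = 54*1 = 54)
(X + (-56/29 + 63/17))*128 = (54 + (-56/29 + 63/17))*128 = (54 + 875/493)*128 = (27497/493)*128 = 3519616/493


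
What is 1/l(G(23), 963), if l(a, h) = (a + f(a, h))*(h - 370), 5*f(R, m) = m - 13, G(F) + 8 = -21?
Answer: 1/95473 ≈ 1.0474e-5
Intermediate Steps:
G(F) = -29 (G(F) = -8 - 21 = -29)
f(R, m) = -13/5 + m/5 (f(R, m) = (m - 13)/5 = (-13 + m)/5 = -13/5 + m/5)
l(a, h) = (-370 + h)*(-13/5 + a + h/5) (l(a, h) = (a + (-13/5 + h/5))*(h - 370) = (-13/5 + a + h/5)*(-370 + h) = (-370 + h)*(-13/5 + a + h/5))
1/l(G(23), 963) = 1/(962 - 370*(-29) - 383/5*963 + (1/5)*963**2 - 29*963) = 1/(962 + 10730 - 368829/5 + (1/5)*927369 - 27927) = 1/(962 + 10730 - 368829/5 + 927369/5 - 27927) = 1/95473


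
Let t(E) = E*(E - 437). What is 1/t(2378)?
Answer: 1/4615698 ≈ 2.1665e-7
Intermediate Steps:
t(E) = E*(-437 + E)
1/t(2378) = 1/(2378*(-437 + 2378)) = 1/(2378*1941) = 1/4615698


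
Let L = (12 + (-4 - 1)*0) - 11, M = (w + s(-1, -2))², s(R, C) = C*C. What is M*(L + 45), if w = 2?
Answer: 1656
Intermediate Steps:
s(R, C) = C²
M = 36 (M = (2 + (-2)²)² = (2 + 4)² = 6² = 36)
L = 1 (L = (12 - 5*0) - 11 = (12 + 0) - 11 = 12 - 11 = 1)
M*(L + 45) = 36*(1 + 45) = 36*46 = 1656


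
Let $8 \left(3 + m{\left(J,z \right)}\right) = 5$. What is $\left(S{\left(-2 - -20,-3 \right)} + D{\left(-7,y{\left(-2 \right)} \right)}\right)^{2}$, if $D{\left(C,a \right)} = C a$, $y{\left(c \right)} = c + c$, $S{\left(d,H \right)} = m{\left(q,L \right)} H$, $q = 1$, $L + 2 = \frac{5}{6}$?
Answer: $\frac{78961}{64} \approx 1233.8$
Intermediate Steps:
$L = - \frac{7}{6}$ ($L = -2 + \frac{5}{6} = - \frac{7}{6} \approx -1.1667$)
$m{\left(J,z \right)} = - \frac{19}{8}$ ($m{\left(J,z \right)} = -3 + \frac{1}{8} \cdot 5 = -3 + \frac{5}{8} = - \frac{19}{8}$)
$S{\left(d,H \right)} = - \frac{19 H}{8}$
$y{\left(c \right)} = 2 c$
$\left(S{\left(-2 - -20,-3 \right)} + D{\left(-7,y{\left(-2 \right)} \right)}\right)^{2} = \left(\left(- \frac{19}{8}\right) \left(-3\right) - 7 \cdot 2 \left(-2\right)\right)^{2} = \left(\frac{57}{8} - -28\right)^{2} = \left(\frac{57}{8} + 28\right)^{2} = \left(\frac{281}{8}\right)^{2} = \frac{78961}{64}$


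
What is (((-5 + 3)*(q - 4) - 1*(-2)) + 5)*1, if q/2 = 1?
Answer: 11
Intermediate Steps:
q = 2 (q = 2*1 = 2)
(((-5 + 3)*(q - 4) - 1*(-2)) + 5)*1 = (((-5 + 3)*(2 - 4) - 1*(-2)) + 5)*1 = ((-2*(-2) + 2) + 5)*1 = ((4 + 2) + 5)*1 = (6 + 5)*1 = 11*1 = 11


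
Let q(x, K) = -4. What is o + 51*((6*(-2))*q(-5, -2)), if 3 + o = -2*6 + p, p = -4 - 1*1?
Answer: 2428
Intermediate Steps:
p = -5 (p = -4 - 1 = -5)
o = -20 (o = -3 + (-2*6 - 5) = -3 + (-12 - 5) = -3 - 17 = -20)
o + 51*((6*(-2))*q(-5, -2)) = -20 + 51*((6*(-2))*(-4)) = -20 + 51*(-12*(-4)) = -20 + 51*48 = -20 + 2448 = 2428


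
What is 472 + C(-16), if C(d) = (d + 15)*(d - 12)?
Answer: 500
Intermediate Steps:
C(d) = (-12 + d)*(15 + d) (C(d) = (15 + d)*(-12 + d) = (-12 + d)*(15 + d))
472 + C(-16) = 472 + (-180 + (-16)² + 3*(-16)) = 472 + (-180 + 256 - 48) = 472 + 28 = 500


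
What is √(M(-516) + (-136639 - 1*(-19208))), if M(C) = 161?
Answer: 3*I*√13030 ≈ 342.45*I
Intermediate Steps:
√(M(-516) + (-136639 - 1*(-19208))) = √(161 + (-136639 - 1*(-19208))) = √(161 + (-136639 + 19208)) = √(161 - 117431) = √(-117270) = 3*I*√13030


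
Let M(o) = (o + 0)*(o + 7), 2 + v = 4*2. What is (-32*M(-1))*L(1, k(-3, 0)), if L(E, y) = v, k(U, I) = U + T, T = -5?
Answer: 1152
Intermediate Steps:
v = 6 (v = -2 + 4*2 = -2 + 8 = 6)
k(U, I) = -5 + U (k(U, I) = U - 5 = -5 + U)
L(E, y) = 6
M(o) = o*(7 + o)
(-32*M(-1))*L(1, k(-3, 0)) = -(-32)*(7 - 1)*6 = -(-32)*6*6 = -32*(-6)*6 = 192*6 = 1152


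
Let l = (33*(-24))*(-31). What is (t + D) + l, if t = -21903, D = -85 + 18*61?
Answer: 3662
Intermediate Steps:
l = 24552 (l = -792*(-31) = 24552)
D = 1013 (D = -85 + 1098 = 1013)
(t + D) + l = (-21903 + 1013) + 24552 = -20890 + 24552 = 3662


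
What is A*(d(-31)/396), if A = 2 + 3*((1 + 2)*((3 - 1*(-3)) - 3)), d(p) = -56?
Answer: -406/99 ≈ -4.1010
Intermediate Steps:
A = 29 (A = 2 + 3*(3*((3 + 3) - 3)) = 2 + 3*(3*(6 - 3)) = 2 + 3*(3*3) = 2 + 3*9 = 2 + 27 = 29)
A*(d(-31)/396) = 29*(-56/396) = 29*(-56*1/396) = 29*(-14/99) = -406/99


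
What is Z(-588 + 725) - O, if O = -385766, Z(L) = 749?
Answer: 386515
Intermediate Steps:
Z(-588 + 725) - O = 749 - 1*(-385766) = 749 + 385766 = 386515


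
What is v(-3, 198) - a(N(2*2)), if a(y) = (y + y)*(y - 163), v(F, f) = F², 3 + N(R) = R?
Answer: 333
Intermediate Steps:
N(R) = -3 + R
a(y) = 2*y*(-163 + y) (a(y) = (2*y)*(-163 + y) = 2*y*(-163 + y))
v(-3, 198) - a(N(2*2)) = (-3)² - 2*(-3 + 2*2)*(-163 + (-3 + 2*2)) = 9 - 2*(-3 + 4)*(-163 + (-3 + 4)) = 9 - 2*(-163 + 1) = 9 - 2*(-162) = 9 - 1*(-324) = 9 + 324 = 333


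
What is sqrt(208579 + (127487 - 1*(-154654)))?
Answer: 4*sqrt(30670) ≈ 700.51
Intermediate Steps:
sqrt(208579 + (127487 - 1*(-154654))) = sqrt(208579 + (127487 + 154654)) = sqrt(208579 + 282141) = sqrt(490720) = 4*sqrt(30670)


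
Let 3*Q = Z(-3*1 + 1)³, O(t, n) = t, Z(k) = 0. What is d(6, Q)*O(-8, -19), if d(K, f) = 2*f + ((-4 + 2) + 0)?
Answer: 16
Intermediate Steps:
Q = 0 (Q = (⅓)*0³ = (⅓)*0 = 0)
d(K, f) = -2 + 2*f (d(K, f) = 2*f + (-2 + 0) = 2*f - 2 = -2 + 2*f)
d(6, Q)*O(-8, -19) = (-2 + 2*0)*(-8) = (-2 + 0)*(-8) = -2*(-8) = 16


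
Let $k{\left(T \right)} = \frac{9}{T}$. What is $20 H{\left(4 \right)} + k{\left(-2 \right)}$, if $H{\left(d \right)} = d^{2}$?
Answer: $\frac{631}{2} \approx 315.5$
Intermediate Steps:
$20 H{\left(4 \right)} + k{\left(-2 \right)} = 20 \cdot 4^{2} + \frac{9}{-2} = 20 \cdot 16 + 9 \left(- \frac{1}{2}\right) = 320 - \frac{9}{2} = \frac{631}{2}$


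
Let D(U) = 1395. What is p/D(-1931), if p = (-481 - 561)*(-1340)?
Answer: 279256/279 ≈ 1000.9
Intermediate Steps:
p = 1396280 (p = -1042*(-1340) = 1396280)
p/D(-1931) = 1396280/1395 = 1396280*(1/1395) = 279256/279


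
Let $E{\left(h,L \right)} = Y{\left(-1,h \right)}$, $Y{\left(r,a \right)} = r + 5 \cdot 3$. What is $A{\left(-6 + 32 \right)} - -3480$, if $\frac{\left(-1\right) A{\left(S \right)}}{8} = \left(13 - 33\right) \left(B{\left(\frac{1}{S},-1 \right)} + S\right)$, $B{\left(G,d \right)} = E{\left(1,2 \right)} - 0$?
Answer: $9880$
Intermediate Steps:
$Y{\left(r,a \right)} = 15 + r$ ($Y{\left(r,a \right)} = r + 15 = 15 + r$)
$E{\left(h,L \right)} = 14$ ($E{\left(h,L \right)} = 15 - 1 = 14$)
$B{\left(G,d \right)} = 14$ ($B{\left(G,d \right)} = 14 - 0 = 14 + 0 = 14$)
$A{\left(S \right)} = 2240 + 160 S$ ($A{\left(S \right)} = - 8 \left(13 - 33\right) \left(14 + S\right) = - 8 \left(- 20 \left(14 + S\right)\right) = - 8 \left(-280 - 20 S\right) = 2240 + 160 S$)
$A{\left(-6 + 32 \right)} - -3480 = \left(2240 + 160 \left(-6 + 32\right)\right) - -3480 = \left(2240 + 160 \cdot 26\right) + 3480 = \left(2240 + 4160\right) + 3480 = 6400 + 3480 = 9880$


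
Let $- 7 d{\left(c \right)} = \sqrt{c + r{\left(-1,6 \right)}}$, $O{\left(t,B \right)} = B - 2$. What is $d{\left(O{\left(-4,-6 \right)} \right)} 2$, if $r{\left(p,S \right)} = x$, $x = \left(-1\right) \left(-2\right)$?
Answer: $- \frac{2 i \sqrt{6}}{7} \approx - 0.69985 i$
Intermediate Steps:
$x = 2$
$r{\left(p,S \right)} = 2$
$O{\left(t,B \right)} = -2 + B$ ($O{\left(t,B \right)} = B - 2 = -2 + B$)
$d{\left(c \right)} = - \frac{\sqrt{2 + c}}{7}$ ($d{\left(c \right)} = - \frac{\sqrt{c + 2}}{7} = - \frac{\sqrt{2 + c}}{7}$)
$d{\left(O{\left(-4,-6 \right)} \right)} 2 = - \frac{\sqrt{2 - 8}}{7} \cdot 2 = - \frac{\sqrt{-6}}{7} \cdot 2 = - \frac{i \sqrt{6}}{7} \cdot 2 = - \frac{2 i \sqrt{6}}{7}$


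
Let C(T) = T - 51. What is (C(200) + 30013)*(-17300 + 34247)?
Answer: 511155414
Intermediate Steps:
C(T) = -51 + T
(C(200) + 30013)*(-17300 + 34247) = ((-51 + 200) + 30013)*(-17300 + 34247) = (149 + 30013)*16947 = 30162*16947 = 511155414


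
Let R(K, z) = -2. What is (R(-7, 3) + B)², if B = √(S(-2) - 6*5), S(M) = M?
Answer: -28 - 16*I*√2 ≈ -28.0 - 22.627*I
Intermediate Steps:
B = 4*I*√2 (B = √(-2 - 6*5) = √(-2 - 30) = √(-32) = 4*I*√2 ≈ 5.6569*I)
(R(-7, 3) + B)² = (-2 + 4*I*√2)²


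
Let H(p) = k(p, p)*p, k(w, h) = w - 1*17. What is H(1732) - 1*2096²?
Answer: -1422836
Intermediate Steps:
k(w, h) = -17 + w (k(w, h) = w - 17 = -17 + w)
H(p) = p*(-17 + p) (H(p) = (-17 + p)*p = p*(-17 + p))
H(1732) - 1*2096² = 1732*(-17 + 1732) - 1*2096² = 1732*1715 - 1*4393216 = 2970380 - 4393216 = -1422836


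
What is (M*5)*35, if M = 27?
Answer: 4725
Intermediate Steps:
(M*5)*35 = (27*5)*35 = 135*35 = 4725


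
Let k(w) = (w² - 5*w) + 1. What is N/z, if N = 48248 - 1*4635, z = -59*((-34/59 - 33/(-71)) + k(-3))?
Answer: -3096523/104258 ≈ -29.701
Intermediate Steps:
k(w) = 1 + w² - 5*w
z = -104258/71 (z = -59*((-34/59 - 33/(-71)) + (1 + (-3)² - 5*(-3))) = -59*((-34*1/59 - 33*(-1/71)) + (1 + 9 + 15)) = -59*((-34/59 + 33/71) + 25) = -59*(-467/4189 + 25) = -59*104258/4189 = -104258/71 ≈ -1468.4)
N = 43613 (N = 48248 - 4635 = 43613)
N/z = 43613/(-104258/71) = 43613*(-71/104258) = -3096523/104258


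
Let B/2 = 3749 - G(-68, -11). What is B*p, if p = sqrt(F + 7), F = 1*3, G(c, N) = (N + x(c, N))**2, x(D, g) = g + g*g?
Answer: -12104*sqrt(10) ≈ -38276.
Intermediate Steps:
x(D, g) = g + g**2
G(c, N) = (N + N*(1 + N))**2
F = 3
B = -12104 (B = 2*(3749 - (-11)**2*(2 - 11)**2) = 2*(3749 - 121*(-9)**2) = 2*(3749 - 121*81) = 2*(3749 - 1*9801) = 2*(3749 - 9801) = 2*(-6052) = -12104)
p = sqrt(10) (p = sqrt(3 + 7) = sqrt(10) ≈ 3.1623)
B*p = -12104*sqrt(10)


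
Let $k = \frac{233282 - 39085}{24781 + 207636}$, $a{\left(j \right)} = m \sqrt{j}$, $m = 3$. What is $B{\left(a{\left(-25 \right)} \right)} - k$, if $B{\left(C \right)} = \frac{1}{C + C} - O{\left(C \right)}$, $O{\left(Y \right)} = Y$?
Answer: $- \frac{194197}{232417} - \frac{451 i}{30} \approx -0.83555 - 15.033 i$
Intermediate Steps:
$a{\left(j \right)} = 3 \sqrt{j}$
$B{\left(C \right)} = \frac{1}{2 C} - C$ ($B{\left(C \right)} = \frac{1}{C + C} - C = \frac{1}{2 C} - C$)
$k = \frac{194197}{232417} \approx 0.83555$
$B{\left(a{\left(-25 \right)} \right)} - k = \left(\frac{1}{2 \cdot 3 \sqrt{-25}} - 3 \sqrt{-25}\right) - \frac{194197}{232417} = \left(\frac{1}{2 \cdot 3 \cdot 5 i} - 3 \cdot 5 i\right) - \frac{194197}{232417} = \left(\frac{1}{2 \cdot 15 i} - 15 i\right) - \frac{194197}{232417} = \left(\frac{\left(- \frac{1}{15}\right) i}{2} - 15 i\right) - \frac{194197}{232417} = \left(- \frac{i}{30} - 15 i\right) - \frac{194197}{232417} = - \frac{451 i}{30} - \frac{194197}{232417} = - \frac{194197}{232417} - \frac{451 i}{30}$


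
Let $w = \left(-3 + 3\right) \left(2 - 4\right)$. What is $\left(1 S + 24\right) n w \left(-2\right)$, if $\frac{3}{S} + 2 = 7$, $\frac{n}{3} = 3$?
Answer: $0$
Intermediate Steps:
$n = 9$ ($n = 3 \cdot 3 = 9$)
$S = \frac{3}{5}$ ($S = \frac{3}{-2 + 7} = \frac{3}{5} \approx 0.6$)
$w = 0$ ($w = 0 \left(-2\right) = 0$)
$\left(1 S + 24\right) n w \left(-2\right) = \left(1 \cdot \frac{3}{5} + 24\right) 9 \cdot 0 \left(-2\right) = \left(\frac{3}{5} + 24\right) 0 \left(-2\right) = \frac{123}{5} \cdot 0 = 0$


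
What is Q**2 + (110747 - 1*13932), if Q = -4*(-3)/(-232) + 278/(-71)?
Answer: 1642048309629/16957924 ≈ 96831.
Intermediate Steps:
Q = -16337/4118 (Q = 12*(-1/232) + 278*(-1/71) = -3/58 - 278/71 = -16337/4118 ≈ -3.9672)
Q**2 + (110747 - 1*13932) = (-16337/4118)**2 + (110747 - 1*13932) = 266897569/16957924 + (110747 - 13932) = 266897569/16957924 + 96815 = 1642048309629/16957924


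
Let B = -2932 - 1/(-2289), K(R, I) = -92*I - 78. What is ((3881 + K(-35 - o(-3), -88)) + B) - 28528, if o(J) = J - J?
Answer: -44775128/2289 ≈ -19561.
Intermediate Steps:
o(J) = 0
K(R, I) = -78 - 92*I
B = -6711347/2289 (B = -2932 - 1*(-1/2289) = -2932 + 1/2289 = -6711347/2289 ≈ -2932.0)
((3881 + K(-35 - o(-3), -88)) + B) - 28528 = ((3881 + (-78 - 92*(-88))) - 6711347/2289) - 28528 = ((3881 + (-78 + 8096)) - 6711347/2289) - 28528 = ((3881 + 8018) - 6711347/2289) - 28528 = (11899 - 6711347/2289) - 28528 = 20525464/2289 - 28528 = -44775128/2289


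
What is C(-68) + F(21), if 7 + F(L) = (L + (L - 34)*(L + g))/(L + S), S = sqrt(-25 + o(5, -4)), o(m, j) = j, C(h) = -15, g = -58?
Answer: 101/235 - 251*I*sqrt(29)/235 ≈ 0.42979 - 5.7518*I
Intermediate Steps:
S = I*sqrt(29) (S = sqrt(-25 - 4) = sqrt(-29) = I*sqrt(29) ≈ 5.3852*I)
F(L) = -7 + (L + (-58 + L)*(-34 + L))/(L + I*sqrt(29)) (F(L) = -7 + (L + (L - 34)*(L - 58))/(L + I*sqrt(29)) = -7 + (L + (-34 + L)*(-58 + L))/(L + I*sqrt(29)) = -7 + (L + (-58 + L)*(-34 + L))/(L + I*sqrt(29)))
C(-68) + F(21) = -15 + (1972 + 21**2 - 98*21 - 7*I*sqrt(29))/(21 + I*sqrt(29)) = -15 + (1972 + 441 - 2058 - 7*I*sqrt(29))/(21 + I*sqrt(29)) = -15 + (355 - 7*I*sqrt(29))/(21 + I*sqrt(29))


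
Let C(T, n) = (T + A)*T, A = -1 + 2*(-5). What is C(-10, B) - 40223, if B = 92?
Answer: -40013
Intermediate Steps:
A = -11 (A = -1 - 10 = -11)
C(T, n) = T*(-11 + T) (C(T, n) = (T - 11)*T = (-11 + T)*T = T*(-11 + T))
C(-10, B) - 40223 = -10*(-11 - 10) - 40223 = -10*(-21) - 40223 = 210 - 40223 = -40013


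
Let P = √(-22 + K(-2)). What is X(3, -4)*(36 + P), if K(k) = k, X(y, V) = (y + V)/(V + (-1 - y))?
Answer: 9/2 + I*√6/4 ≈ 4.5 + 0.61237*I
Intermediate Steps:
X(y, V) = (V + y)/(-1 + V - y)
P = 2*I*√6 (P = √(-22 - 2) = √(-24) = 2*I*√6 ≈ 4.899*I)
X(3, -4)*(36 + P) = ((-1*(-4) - 1*3)/(1 + 3 - 1*(-4)))*(36 + 2*I*√6) = ((4 - 3)/(1 + 3 + 4))*(36 + 2*I*√6) = (1/8)*(36 + 2*I*√6) = ((⅛)*1)*(36 + 2*I*√6) = (36 + 2*I*√6)/8 = 9/2 + I*√6/4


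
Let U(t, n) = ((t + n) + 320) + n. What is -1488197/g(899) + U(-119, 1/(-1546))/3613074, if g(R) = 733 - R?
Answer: 2078197328444773/231811214766 ≈ 8965.0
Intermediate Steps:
U(t, n) = 320 + t + 2*n (U(t, n) = ((n + t) + 320) + n = (320 + n + t) + n = 320 + t + 2*n)
-1488197/g(899) + U(-119, 1/(-1546))/3613074 = -1488197/(733 - 1*899) + (320 - 119 + 2/(-1546))/3613074 = -1488197/(733 - 899) + (320 - 119 + 2*(-1/1546))*(1/3613074) = -1488197/(-166) + (320 - 119 - 1/773)*(1/3613074) = -1488197*(-1/166) + (155372/773)*(1/3613074) = 1488197/166 + 77686/1396453101 = 2078197328444773/231811214766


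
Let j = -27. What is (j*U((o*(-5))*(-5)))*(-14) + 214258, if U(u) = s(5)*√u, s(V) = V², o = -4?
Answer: 214258 + 94500*I ≈ 2.1426e+5 + 94500.0*I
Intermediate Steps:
U(u) = 25*√u (U(u) = 5²*√u = 25*√u)
(j*U((o*(-5))*(-5)))*(-14) + 214258 = -675*√(-4*(-5)*(-5))*(-14) + 214258 = -675*√(20*(-5))*(-14) + 214258 = -675*√(-100)*(-14) + 214258 = -675*10*I*(-14) + 214258 = -6750*I*(-14) + 214258 = 94500*I + 214258 = 214258 + 94500*I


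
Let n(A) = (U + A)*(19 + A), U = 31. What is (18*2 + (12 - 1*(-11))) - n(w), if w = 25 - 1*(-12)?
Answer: -3749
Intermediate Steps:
w = 37 (w = 25 + 12 = 37)
n(A) = (19 + A)*(31 + A) (n(A) = (31 + A)*(19 + A) = (19 + A)*(31 + A))
(18*2 + (12 - 1*(-11))) - n(w) = (18*2 + (12 - 1*(-11))) - (589 + 37² + 50*37) = (36 + (12 + 11)) - (589 + 1369 + 1850) = (36 + 23) - 1*3808 = 59 - 3808 = -3749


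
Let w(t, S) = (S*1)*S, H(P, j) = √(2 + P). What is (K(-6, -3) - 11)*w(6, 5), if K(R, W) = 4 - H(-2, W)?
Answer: -175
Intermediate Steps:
w(t, S) = S² (w(t, S) = S*S = S²)
K(R, W) = 4 (K(R, W) = 4 - √(2 - 2) = 4 - √0 = 4 - 1*0 = 4 + 0 = 4)
(K(-6, -3) - 11)*w(6, 5) = (4 - 11)*5² = -7*25 = -175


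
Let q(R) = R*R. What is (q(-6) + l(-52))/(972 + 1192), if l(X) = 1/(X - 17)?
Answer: 2483/149316 ≈ 0.016629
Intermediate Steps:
q(R) = R**2
l(X) = 1/(-17 + X)
(q(-6) + l(-52))/(972 + 1192) = ((-6)**2 + 1/(-17 - 52))/(972 + 1192) = (36 + 1/(-69))/2164 = (36 - 1/69)*(1/2164) = (2483/69)*(1/2164) = 2483/149316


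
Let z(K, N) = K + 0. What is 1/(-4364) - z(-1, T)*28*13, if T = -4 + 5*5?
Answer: 1588495/4364 ≈ 364.00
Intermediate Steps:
T = 21 (T = -4 + 25 = 21)
z(K, N) = K
1/(-4364) - z(-1, T)*28*13 = 1/(-4364) - (-1*28)*13 = -1/4364 - (-28)*13 = -1/4364 - 1*(-364) = -1/4364 + 364 = 1588495/4364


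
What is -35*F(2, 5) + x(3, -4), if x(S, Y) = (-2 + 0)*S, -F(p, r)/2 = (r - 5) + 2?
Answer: 134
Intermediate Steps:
F(p, r) = 6 - 2*r (F(p, r) = -2*((r - 5) + 2) = -2*((-5 + r) + 2) = -2*(-3 + r) = 6 - 2*r)
x(S, Y) = -2*S
-35*F(2, 5) + x(3, -4) = -35*(6 - 2*5) - 2*3 = -35*(6 - 10) - 6 = -35*(-4) - 6 = 140 - 6 = 134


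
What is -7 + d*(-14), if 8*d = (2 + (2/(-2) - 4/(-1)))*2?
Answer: -49/2 ≈ -24.500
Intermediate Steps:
d = 5/4 (d = ((2 + (2/(-2) - 4/(-1)))*2)/8 = ((2 + (2*(-½) - 4*(-1)))*2)/8 = ((2 + (-1 + 4))*2)/8 = ((2 + 3)*2)/8 = (5*2)/8 = (⅛)*10 = 5/4 ≈ 1.2500)
-7 + d*(-14) = -7 + (5/4)*(-14) = -7 - 35/2 = -49/2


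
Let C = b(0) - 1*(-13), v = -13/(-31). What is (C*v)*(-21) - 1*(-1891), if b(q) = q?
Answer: 55072/31 ≈ 1776.5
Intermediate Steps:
v = 13/31 (v = -13*(-1/31) = 13/31 ≈ 0.41935)
C = 13 (C = 0 - 1*(-13) = 0 + 13 = 13)
(C*v)*(-21) - 1*(-1891) = (13*(13/31))*(-21) - 1*(-1891) = (169/31)*(-21) + 1891 = -3549/31 + 1891 = 55072/31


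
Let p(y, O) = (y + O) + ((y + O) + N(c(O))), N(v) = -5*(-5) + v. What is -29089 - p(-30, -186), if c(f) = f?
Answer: -28496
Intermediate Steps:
N(v) = 25 + v
p(y, O) = 25 + 2*y + 3*O (p(y, O) = (y + O) + ((y + O) + (25 + O)) = (O + y) + ((O + y) + (25 + O)) = (O + y) + (25 + y + 2*O) = 25 + 2*y + 3*O)
-29089 - p(-30, -186) = -29089 - (25 + 2*(-30) + 3*(-186)) = -29089 - (25 - 60 - 558) = -29089 - 1*(-593) = -29089 + 593 = -28496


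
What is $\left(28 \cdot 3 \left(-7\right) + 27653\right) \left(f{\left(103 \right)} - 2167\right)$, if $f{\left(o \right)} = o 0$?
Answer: $-58649855$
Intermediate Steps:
$f{\left(o \right)} = 0$
$\left(28 \cdot 3 \left(-7\right) + 27653\right) \left(f{\left(103 \right)} - 2167\right) = \left(28 \cdot 3 \left(-7\right) + 27653\right) \left(0 - 2167\right) = \left(84 \left(-7\right) + 27653\right) \left(-2167\right) = \left(-588 + 27653\right) \left(-2167\right) = 27065 \left(-2167\right) = -58649855$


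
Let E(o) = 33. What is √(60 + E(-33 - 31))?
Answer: √93 ≈ 9.6436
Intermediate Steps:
√(60 + E(-33 - 31)) = √(60 + 33) = √93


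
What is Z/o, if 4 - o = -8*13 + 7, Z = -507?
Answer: -507/101 ≈ -5.0198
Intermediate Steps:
o = 101 (o = 4 - (-8*13 + 7) = 4 - (-104 + 7) = 4 - 1*(-97) = 4 + 97 = 101)
Z/o = -507/101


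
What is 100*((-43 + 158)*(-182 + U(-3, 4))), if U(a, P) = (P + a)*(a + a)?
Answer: -2162000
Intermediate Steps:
U(a, P) = 2*a*(P + a) (U(a, P) = (P + a)*(2*a) = 2*a*(P + a))
100*((-43 + 158)*(-182 + U(-3, 4))) = 100*((-43 + 158)*(-182 + 2*(-3)*(4 - 3))) = 100*(115*(-182 + 2*(-3)*1)) = 100*(115*(-182 - 6)) = 100*(115*(-188)) = 100*(-21620) = -2162000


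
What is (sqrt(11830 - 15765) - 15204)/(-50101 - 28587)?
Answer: 3801/19672 - I*sqrt(3935)/78688 ≈ 0.19322 - 0.00079719*I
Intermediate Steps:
(sqrt(11830 - 15765) - 15204)/(-50101 - 28587) = (sqrt(-3935) - 15204)/(-78688) = (I*sqrt(3935) - 15204)*(-1/78688) = (-15204 + I*sqrt(3935))*(-1/78688) = 3801/19672 - I*sqrt(3935)/78688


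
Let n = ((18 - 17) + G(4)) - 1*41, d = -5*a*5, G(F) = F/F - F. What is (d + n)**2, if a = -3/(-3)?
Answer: 4624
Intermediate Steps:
a = 1 (a = -3*(-1/3) = 1)
G(F) = 1 - F
d = -25 (d = -5*1*5 = -5*5 = -25)
n = -43 (n = ((18 - 17) + (1 - 1*4)) - 1*41 = (1 + (1 - 4)) - 41 = (1 - 3) - 41 = -2 - 41 = -43)
(d + n)**2 = (-25 - 43)**2 = (-68)**2 = 4624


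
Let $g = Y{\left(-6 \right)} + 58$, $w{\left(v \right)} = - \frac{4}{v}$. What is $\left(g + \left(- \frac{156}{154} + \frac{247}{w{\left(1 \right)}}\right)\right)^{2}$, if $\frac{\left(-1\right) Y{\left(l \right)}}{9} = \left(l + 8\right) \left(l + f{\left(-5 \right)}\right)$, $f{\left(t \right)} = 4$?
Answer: $\frac{92563641}{94864} \approx 975.75$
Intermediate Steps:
$Y{\left(l \right)} = - 9 \left(4 + l\right) \left(8 + l\right)$ ($Y{\left(l \right)} = - 9 \left(l + 8\right) \left(l + 4\right) = - 9 \left(8 + l\right) \left(4 + l\right) = - 9 \left(4 + l\right) \left(8 + l\right)$)
$g = 94$ ($g = \left(-288 - -648 - 9 \left(-6\right)^{2}\right) + 58 = \left(-288 + 648 - 324\right) + 58 = 36 + 58 = 94$)
$\left(g + \left(- \frac{156}{154} + \frac{247}{w{\left(1 \right)}}\right)\right)^{2} = \left(94 + \left(- \frac{156}{154} + \frac{247}{\left(-4\right) 1^{-1}}\right)\right)^{2} = \left(94 + \left(\left(-156\right) \frac{1}{154} + \frac{247}{\left(-4\right) 1}\right)\right)^{2} = \left(94 + \left(- \frac{78}{77} + \frac{247}{-4}\right)\right)^{2} = \left(94 + \left(- \frac{78}{77} + 247 \left(- \frac{1}{4}\right)\right)\right)^{2} = \left(94 - \frac{19331}{308}\right)^{2} = \left(\frac{9621}{308}\right)^{2} = \frac{92563641}{94864}$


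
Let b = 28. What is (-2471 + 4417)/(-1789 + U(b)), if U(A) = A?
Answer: -1946/1761 ≈ -1.1051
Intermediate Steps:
(-2471 + 4417)/(-1789 + U(b)) = (-2471 + 4417)/(-1789 + 28) = 1946/(-1761) = 1946*(-1/1761) = -1946/1761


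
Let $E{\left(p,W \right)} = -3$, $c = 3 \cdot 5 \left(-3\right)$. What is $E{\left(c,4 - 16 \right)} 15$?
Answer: $-45$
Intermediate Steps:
$c = -45$ ($c = 15 \left(-3\right) = -45$)
$E{\left(c,4 - 16 \right)} 15 = \left(-3\right) 15 = -45$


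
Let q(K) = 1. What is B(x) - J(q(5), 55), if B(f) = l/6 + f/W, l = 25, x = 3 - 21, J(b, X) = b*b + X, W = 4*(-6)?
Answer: -613/12 ≈ -51.083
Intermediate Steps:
W = -24
J(b, X) = X + b² (J(b, X) = b² + X = X + b²)
x = -18
B(f) = 25/6 - f/24 (B(f) = 25/6 + f/(-24) = 25*(⅙) + f*(-1/24) = 25/6 - f/24)
B(x) - J(q(5), 55) = (25/6 - 1/24*(-18)) - (55 + 1²) = (25/6 + ¾) - (55 + 1) = 59/12 - 1*56 = 59/12 - 56 = -613/12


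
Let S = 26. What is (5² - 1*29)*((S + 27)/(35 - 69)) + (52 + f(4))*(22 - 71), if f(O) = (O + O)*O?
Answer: -69866/17 ≈ -4109.8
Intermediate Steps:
f(O) = 2*O² (f(O) = (2*O)*O = 2*O²)
(5² - 1*29)*((S + 27)/(35 - 69)) + (52 + f(4))*(22 - 71) = (5² - 1*29)*((26 + 27)/(35 - 69)) + (52 + 2*4²)*(22 - 71) = (25 - 29)*(53/(-34)) + (52 + 2*16)*(-49) = -212*(-1)/34 + (52 + 32)*(-49) = -4*(-53/34) + 84*(-49) = 106/17 - 4116 = -69866/17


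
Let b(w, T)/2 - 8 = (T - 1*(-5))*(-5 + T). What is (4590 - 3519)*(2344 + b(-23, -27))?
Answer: 4035528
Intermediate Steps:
b(w, T) = 16 + 2*(-5 + T)*(5 + T) (b(w, T) = 16 + 2*((T - 1*(-5))*(-5 + T)) = 16 + 2*((T + 5)*(-5 + T)) = 16 + 2*((5 + T)*(-5 + T)) = 16 + 2*((-5 + T)*(5 + T)) = 16 + 2*(-5 + T)*(5 + T))
(4590 - 3519)*(2344 + b(-23, -27)) = (4590 - 3519)*(2344 + (-34 + 2*(-27)**2)) = 1071*(2344 + (-34 + 2*729)) = 1071*(2344 + (-34 + 1458)) = 1071*(2344 + 1424) = 1071*3768 = 4035528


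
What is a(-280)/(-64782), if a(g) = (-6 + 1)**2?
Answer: -25/64782 ≈ -0.00038591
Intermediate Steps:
a(g) = 25 (a(g) = (-5)**2 = 25)
a(-280)/(-64782) = 25/(-64782) = 25*(-1/64782) = -25/64782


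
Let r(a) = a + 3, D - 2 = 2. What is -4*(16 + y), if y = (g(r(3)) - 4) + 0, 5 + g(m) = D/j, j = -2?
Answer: -20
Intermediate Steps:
D = 4 (D = 2 + 2 = 4)
r(a) = 3 + a
g(m) = -7 (g(m) = -5 + 4/(-2) = -5 + 4*(-1/2) = -5 - 2 = -7)
y = -11 (y = (-7 - 4) + 0 = -11 + 0 = -11)
-4*(16 + y) = -4*(16 - 11) = -4*5 = -20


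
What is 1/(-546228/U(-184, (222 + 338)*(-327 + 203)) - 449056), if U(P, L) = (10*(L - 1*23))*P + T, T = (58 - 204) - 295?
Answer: -127811479/57394512060052 ≈ -2.2269e-6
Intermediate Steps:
T = -441 (T = -146 - 295 = -441)
U(P, L) = -441 + P*(-230 + 10*L) (U(P, L) = (10*(L - 1*23))*P - 441 = (10*(L - 23))*P - 441 = (10*(-23 + L))*P - 441 = (-230 + 10*L)*P - 441 = P*(-230 + 10*L) - 441 = -441 + P*(-230 + 10*L))
1/(-546228/U(-184, (222 + 338)*(-327 + 203)) - 449056) = 1/(-546228/(-441 - 230*(-184) + 10*((222 + 338)*(-327 + 203))*(-184)) - 449056) = 1/(-546228/(-441 + 42320 + 10*(560*(-124))*(-184)) - 449056) = 1/(-546228/(-441 + 42320 + 10*(-69440)*(-184)) - 449056) = 1/(-546228/(-441 + 42320 + 127769600) - 449056) = 1/(-546228/127811479 - 449056) = 1/(-57394512060052/127811479) = -127811479/57394512060052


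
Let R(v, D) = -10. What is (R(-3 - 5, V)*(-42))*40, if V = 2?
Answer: 16800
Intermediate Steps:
(R(-3 - 5, V)*(-42))*40 = -10*(-42)*40 = 420*40 = 16800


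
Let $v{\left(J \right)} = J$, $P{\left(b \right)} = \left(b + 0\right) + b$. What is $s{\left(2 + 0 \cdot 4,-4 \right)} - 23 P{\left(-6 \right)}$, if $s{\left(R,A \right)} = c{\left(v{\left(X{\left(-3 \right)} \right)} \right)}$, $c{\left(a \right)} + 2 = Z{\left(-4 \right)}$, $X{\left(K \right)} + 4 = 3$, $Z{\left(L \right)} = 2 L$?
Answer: $266$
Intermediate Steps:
$X{\left(K \right)} = -1$ ($X{\left(K \right)} = -4 + 3 = -1$)
$P{\left(b \right)} = 2 b$ ($P{\left(b \right)} = b + b = 2 b$)
$c{\left(a \right)} = -10$ ($c{\left(a \right)} = -2 + 2 \left(-4\right) = -2 - 8 = -10$)
$s{\left(R,A \right)} = -10$
$s{\left(2 + 0 \cdot 4,-4 \right)} - 23 P{\left(-6 \right)} = -10 - 23 \cdot 2 \left(-6\right) = -10 - -276 = -10 + 276 = 266$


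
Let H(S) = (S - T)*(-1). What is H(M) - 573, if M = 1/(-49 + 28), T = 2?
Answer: -11990/21 ≈ -570.95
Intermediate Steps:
M = -1/21 (M = 1/(-21) = -1/21 ≈ -0.047619)
H(S) = 2 - S (H(S) = (S - 1*2)*(-1) = (S - 2)*(-1) = (-2 + S)*(-1) = 2 - S)
H(M) - 573 = (2 - 1*(-1/21)) - 573 = (2 + 1/21) - 573 = 43/21 - 573 = -11990/21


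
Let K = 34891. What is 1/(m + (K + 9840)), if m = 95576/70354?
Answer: 35177/1573550175 ≈ 2.2355e-5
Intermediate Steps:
m = 47788/35177 (m = 95576*(1/70354) = 47788/35177 ≈ 1.3585)
1/(m + (K + 9840)) = 1/(47788/35177 + (34891 + 9840)) = 1/(47788/35177 + 44731) = 1/(1573550175/35177) = 35177/1573550175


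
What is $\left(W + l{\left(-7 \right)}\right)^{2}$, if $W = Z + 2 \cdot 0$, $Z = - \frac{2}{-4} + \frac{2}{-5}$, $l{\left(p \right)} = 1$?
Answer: $\frac{121}{100} \approx 1.21$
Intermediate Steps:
$Z = \frac{1}{10}$ ($Z = \left(-2\right) \left(- \frac{1}{4}\right) + 2 \left(- \frac{1}{5}\right) = \frac{1}{2} - \frac{2}{5} = \frac{1}{10} \approx 0.1$)
$W = \frac{1}{10}$ ($W = \frac{1}{10} + 2 \cdot 0 = \frac{1}{10} + 0 = \frac{1}{10} \approx 0.1$)
$\left(W + l{\left(-7 \right)}\right)^{2} = \left(\frac{1}{10} + 1\right)^{2} = \left(\frac{11}{10}\right)^{2} = \frac{121}{100}$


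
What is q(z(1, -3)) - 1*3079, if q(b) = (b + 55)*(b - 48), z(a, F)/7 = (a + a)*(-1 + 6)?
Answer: -329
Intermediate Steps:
z(a, F) = 70*a (z(a, F) = 7*((a + a)*(-1 + 6)) = 7*((2*a)*5) = 7*(10*a) = 70*a)
q(b) = (-48 + b)*(55 + b) (q(b) = (55 + b)*(-48 + b) = (-48 + b)*(55 + b))
q(z(1, -3)) - 1*3079 = (-2640 + (70*1)² + 7*(70*1)) - 1*3079 = (-2640 + 70² + 7*70) - 3079 = (-2640 + 4900 + 490) - 3079 = 2750 - 3079 = -329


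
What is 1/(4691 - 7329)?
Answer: -1/2638 ≈ -0.00037907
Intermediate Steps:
1/(4691 - 7329) = 1/(-2638) = -1/2638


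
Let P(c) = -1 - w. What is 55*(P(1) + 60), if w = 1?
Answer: 3190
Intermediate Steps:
P(c) = -2 (P(c) = -1 - 1*1 = -1 - 1 = -2)
55*(P(1) + 60) = 55*(-2 + 60) = 55*58 = 3190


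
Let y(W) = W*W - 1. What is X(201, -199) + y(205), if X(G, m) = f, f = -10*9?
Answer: 41934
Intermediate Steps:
f = -90
X(G, m) = -90
y(W) = -1 + W² (y(W) = W² - 1 = -1 + W²)
X(201, -199) + y(205) = -90 + (-1 + 205²) = -90 + (-1 + 42025) = -90 + 42024 = 41934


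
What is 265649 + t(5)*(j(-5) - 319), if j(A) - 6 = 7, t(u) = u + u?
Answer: 262589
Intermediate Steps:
t(u) = 2*u
j(A) = 13 (j(A) = 6 + 7 = 13)
265649 + t(5)*(j(-5) - 319) = 265649 + (2*5)*(13 - 319) = 265649 + 10*(-306) = 265649 - 3060 = 262589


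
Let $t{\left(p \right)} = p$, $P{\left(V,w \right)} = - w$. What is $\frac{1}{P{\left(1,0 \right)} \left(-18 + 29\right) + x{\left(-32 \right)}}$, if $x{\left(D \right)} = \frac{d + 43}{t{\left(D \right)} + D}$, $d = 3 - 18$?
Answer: $- \frac{16}{7} \approx -2.2857$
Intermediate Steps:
$d = -15$
$x{\left(D \right)} = \frac{14}{D}$ ($x{\left(D \right)} = \frac{-15 + 43}{D + D} = \frac{28}{2 D} = 28 \frac{1}{2 D} = \frac{14}{D}$)
$\frac{1}{P{\left(1,0 \right)} \left(-18 + 29\right) + x{\left(-32 \right)}} = \frac{1}{\left(-1\right) 0 \left(-18 + 29\right) + \frac{14}{-32}} = \frac{1}{0 \cdot 11 + 14 \left(- \frac{1}{32}\right)} = \frac{1}{0 - \frac{7}{16}} = \frac{1}{- \frac{7}{16}} = - \frac{16}{7}$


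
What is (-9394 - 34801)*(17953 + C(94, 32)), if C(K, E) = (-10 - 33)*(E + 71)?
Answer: -597693180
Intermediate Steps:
C(K, E) = -3053 - 43*E (C(K, E) = -43*(71 + E) = -3053 - 43*E)
(-9394 - 34801)*(17953 + C(94, 32)) = (-9394 - 34801)*(17953 + (-3053 - 43*32)) = -44195*(17953 + (-3053 - 1376)) = -44195*(17953 - 4429) = -44195*13524 = -597693180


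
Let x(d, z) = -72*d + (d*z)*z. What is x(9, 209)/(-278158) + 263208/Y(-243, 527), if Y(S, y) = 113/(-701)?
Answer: -51322645366017/31431854 ≈ -1.6328e+6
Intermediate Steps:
x(d, z) = -72*d + d*z²
Y(S, y) = -113/701 (Y(S, y) = 113*(-1/701) = -113/701)
x(9, 209)/(-278158) + 263208/Y(-243, 527) = (9*(-72 + 209²))/(-278158) + 263208/(-113/701) = (9*(-72 + 43681))*(-1/278158) + 263208*(-701/113) = (9*43609)*(-1/278158) - 184508808/113 = 392481*(-1/278158) - 184508808/113 = -392481/278158 - 184508808/113 = -51322645366017/31431854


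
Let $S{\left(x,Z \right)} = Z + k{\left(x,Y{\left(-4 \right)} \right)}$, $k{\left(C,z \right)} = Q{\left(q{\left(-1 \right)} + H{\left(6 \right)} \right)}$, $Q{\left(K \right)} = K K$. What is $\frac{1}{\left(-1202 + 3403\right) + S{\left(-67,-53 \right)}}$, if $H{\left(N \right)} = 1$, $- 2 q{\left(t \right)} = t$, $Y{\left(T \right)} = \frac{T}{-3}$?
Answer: $\frac{4}{8601} \approx 0.00046506$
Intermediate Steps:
$Y{\left(T \right)} = - \frac{T}{3}$ ($Y{\left(T \right)} = T \left(- \frac{1}{3}\right) = - \frac{T}{3}$)
$q{\left(t \right)} = - \frac{t}{2}$
$Q{\left(K \right)} = K^{2}$
$k{\left(C,z \right)} = \frac{9}{4}$ ($k{\left(C,z \right)} = \left(\left(- \frac{1}{2}\right) \left(-1\right) + 1\right)^{2} = \left(\frac{1}{2} + 1\right)^{2} = \left(\frac{3}{2}\right)^{2} = \frac{9}{4}$)
$S{\left(x,Z \right)} = \frac{9}{4} + Z$ ($S{\left(x,Z \right)} = Z + \frac{9}{4} = \frac{9}{4} + Z$)
$\frac{1}{\left(-1202 + 3403\right) + S{\left(-67,-53 \right)}} = \frac{1}{\left(-1202 + 3403\right) + \left(\frac{9}{4} - 53\right)} = \frac{1}{2201 - \frac{203}{4}} = \frac{1}{\frac{8601}{4}} = \frac{4}{8601}$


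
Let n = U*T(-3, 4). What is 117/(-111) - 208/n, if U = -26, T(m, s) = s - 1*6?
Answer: -187/37 ≈ -5.0541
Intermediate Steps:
T(m, s) = -6 + s (T(m, s) = s - 6 = -6 + s)
n = 52 (n = -26*(-6 + 4) = -26*(-2) = 52)
117/(-111) - 208/n = 117/(-111) - 208/52 = 117*(-1/111) - 208*1/52 = -39/37 - 4 = -187/37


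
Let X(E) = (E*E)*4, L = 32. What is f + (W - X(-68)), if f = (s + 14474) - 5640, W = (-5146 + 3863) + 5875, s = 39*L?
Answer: -3822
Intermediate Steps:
s = 1248 (s = 39*32 = 1248)
X(E) = 4*E² (X(E) = E²*4 = 4*E²)
W = 4592 (W = -1283 + 5875 = 4592)
f = 10082 (f = (1248 + 14474) - 5640 = 15722 - 5640 = 10082)
f + (W - X(-68)) = 10082 + (4592 - 4*(-68)²) = 10082 + (4592 - 4*4624) = 10082 + (4592 - 1*18496) = 10082 + (4592 - 18496) = 10082 - 13904 = -3822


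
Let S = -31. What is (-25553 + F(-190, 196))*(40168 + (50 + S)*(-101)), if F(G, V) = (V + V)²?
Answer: 4900117639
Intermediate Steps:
F(G, V) = 4*V² (F(G, V) = (2*V)² = 4*V²)
(-25553 + F(-190, 196))*(40168 + (50 + S)*(-101)) = (-25553 + 4*196²)*(40168 + (50 - 31)*(-101)) = (-25553 + 4*38416)*(40168 + 19*(-101)) = (-25553 + 153664)*(40168 - 1919) = 128111*38249 = 4900117639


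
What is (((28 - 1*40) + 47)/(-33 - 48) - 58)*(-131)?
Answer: 620023/81 ≈ 7654.6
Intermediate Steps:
(((28 - 1*40) + 47)/(-33 - 48) - 58)*(-131) = (((28 - 40) + 47)/(-81) - 58)*(-131) = ((-12 + 47)*(-1/81) - 58)*(-131) = (35*(-1/81) - 58)*(-131) = (-35/81 - 58)*(-131) = -4733/81*(-131) = 620023/81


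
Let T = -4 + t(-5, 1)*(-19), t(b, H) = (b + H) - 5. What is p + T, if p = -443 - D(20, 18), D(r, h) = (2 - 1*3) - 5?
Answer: -270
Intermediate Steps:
t(b, H) = -5 + H + b (t(b, H) = (H + b) - 5 = -5 + H + b)
D(r, h) = -6 (D(r, h) = (2 - 3) - 5 = -1 - 5 = -6)
p = -437 (p = -443 - 1*(-6) = -443 + 6 = -437)
T = 167 (T = -4 + (-5 + 1 - 5)*(-19) = -4 - 9*(-19) = -4 + 171 = 167)
p + T = -437 + 167 = -270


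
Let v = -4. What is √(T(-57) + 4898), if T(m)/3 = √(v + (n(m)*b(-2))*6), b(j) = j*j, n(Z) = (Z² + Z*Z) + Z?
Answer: √(4898 + 6*√38645) ≈ 77.958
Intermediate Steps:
n(Z) = Z + 2*Z² (n(Z) = (Z² + Z²) + Z = 2*Z² + Z = Z + 2*Z²)
b(j) = j²
T(m) = 3*√(-4 + 24*m*(1 + 2*m)) (T(m) = 3*√(-4 + ((m*(1 + 2*m))*(-2)²)*6) = 3*√(-4 + ((m*(1 + 2*m))*4)*6) = 3*√(-4 + (4*m*(1 + 2*m))*6) = 3*√(-4 + 24*m*(1 + 2*m)))
√(T(-57) + 4898) = √(6*√(-1 + 6*(-57)*(1 + 2*(-57))) + 4898) = √(6*√(-1 + 6*(-57)*(1 - 114)) + 4898) = √(6*√(-1 + 6*(-57)*(-113)) + 4898) = √(6*√(-1 + 38646) + 4898) = √(6*√38645 + 4898) = √(4898 + 6*√38645)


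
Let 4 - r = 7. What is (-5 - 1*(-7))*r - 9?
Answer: -15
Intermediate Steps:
r = -3 (r = 4 - 1*7 = 4 - 7 = -3)
(-5 - 1*(-7))*r - 9 = (-5 - 1*(-7))*(-3) - 9 = (-5 + 7)*(-3) - 9 = 2*(-3) - 9 = -6 - 9 = -15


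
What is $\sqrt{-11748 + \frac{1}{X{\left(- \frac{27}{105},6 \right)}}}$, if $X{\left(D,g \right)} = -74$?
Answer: $\frac{i \sqrt{64332122}}{74} \approx 108.39 i$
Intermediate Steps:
$\sqrt{-11748 + \frac{1}{X{\left(- \frac{27}{105},6 \right)}}} = \sqrt{-11748 + \frac{1}{-74}} = \sqrt{-11748 - \frac{1}{74}} = \sqrt{- \frac{869353}{74}} = \frac{i \sqrt{64332122}}{74}$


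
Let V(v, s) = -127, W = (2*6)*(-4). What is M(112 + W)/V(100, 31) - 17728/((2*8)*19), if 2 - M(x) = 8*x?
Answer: -131026/2413 ≈ -54.300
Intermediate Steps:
W = -48 (W = 12*(-4) = -48)
M(x) = 2 - 8*x
M(112 + W)/V(100, 31) - 17728/((2*8)*19) = (2 - 8*(112 - 48))/(-127) - 17728/((2*8)*19) = (2 - 8*64)*(-1/127) - 17728/(16*19) = (2 - 512)*(-1/127) - 17728/304 = -510*(-1/127) - 17728*1/304 = 510/127 - 1108/19 = -131026/2413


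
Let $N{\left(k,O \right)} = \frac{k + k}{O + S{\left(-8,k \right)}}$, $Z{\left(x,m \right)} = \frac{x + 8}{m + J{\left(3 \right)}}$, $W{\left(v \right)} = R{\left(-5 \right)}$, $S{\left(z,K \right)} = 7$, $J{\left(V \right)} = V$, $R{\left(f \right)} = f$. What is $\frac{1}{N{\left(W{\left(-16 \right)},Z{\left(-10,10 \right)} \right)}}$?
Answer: $- \frac{89}{130} \approx -0.68462$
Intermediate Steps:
$W{\left(v \right)} = -5$
$Z{\left(x,m \right)} = \frac{8 + x}{3 + m}$ ($Z{\left(x,m \right)} = \frac{x + 8}{m + 3} = \frac{8 + x}{3 + m}$)
$N{\left(k,O \right)} = \frac{2 k}{7 + O}$ ($N{\left(k,O \right)} = \frac{k + k}{O + 7} = \frac{2 k}{7 + O}$)
$\frac{1}{N{\left(W{\left(-16 \right)},Z{\left(-10,10 \right)} \right)}} = \frac{1}{2 \left(-5\right) \frac{1}{7 + \frac{8 - 10}{3 + 10}}} = \frac{1}{2 \left(-5\right) \frac{1}{7 + \frac{1}{13} \left(-2\right)}} = \frac{1}{2 \left(-5\right) \frac{1}{7 - \frac{2}{13}}} = \frac{1}{2 \left(-5\right) \frac{1}{\frac{89}{13}}} = \frac{1}{2 \left(-5\right) \frac{13}{89}} = \frac{1}{- \frac{130}{89}} = - \frac{89}{130}$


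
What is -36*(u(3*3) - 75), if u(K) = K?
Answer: 2376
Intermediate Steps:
-36*(u(3*3) - 75) = -36*(3*3 - 75) = -36*(9 - 75) = -36*(-66) = 2376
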